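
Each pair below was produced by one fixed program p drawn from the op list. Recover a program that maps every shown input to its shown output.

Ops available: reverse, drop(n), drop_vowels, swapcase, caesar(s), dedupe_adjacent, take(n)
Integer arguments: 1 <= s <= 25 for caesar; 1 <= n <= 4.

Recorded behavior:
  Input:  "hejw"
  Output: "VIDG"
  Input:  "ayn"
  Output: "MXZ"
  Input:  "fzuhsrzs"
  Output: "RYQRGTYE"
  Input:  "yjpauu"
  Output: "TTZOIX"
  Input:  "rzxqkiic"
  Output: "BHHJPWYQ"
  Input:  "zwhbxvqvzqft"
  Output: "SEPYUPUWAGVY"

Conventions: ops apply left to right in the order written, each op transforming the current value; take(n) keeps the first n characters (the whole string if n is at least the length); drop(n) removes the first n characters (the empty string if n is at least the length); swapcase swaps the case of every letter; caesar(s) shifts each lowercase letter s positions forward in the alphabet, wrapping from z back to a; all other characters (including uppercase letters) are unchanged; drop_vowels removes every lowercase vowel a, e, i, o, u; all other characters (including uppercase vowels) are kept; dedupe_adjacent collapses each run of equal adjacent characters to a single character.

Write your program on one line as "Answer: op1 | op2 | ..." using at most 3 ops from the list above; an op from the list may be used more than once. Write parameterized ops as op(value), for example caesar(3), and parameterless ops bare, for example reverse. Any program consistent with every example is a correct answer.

caesar(25) | reverse | swapcase

Check, running the answer program on each example:
  "hejw" -> "gdiv" -> "vidg" -> "VIDG"
  "ayn" -> "zxm" -> "mxz" -> "MXZ"
  "fzuhsrzs" -> "eytgrqyr" -> "ryqrgtye" -> "RYQRGTYE"
  "yjpauu" -> "xioztt" -> "ttzoix" -> "TTZOIX"
  "rzxqkiic" -> "qywpjhhb" -> "bhhjpwyq" -> "BHHJPWYQ"
  "zwhbxvqvzqft" -> "yvgawupuypes" -> "sepyupuwagvy" -> "SEPYUPUWAGVY"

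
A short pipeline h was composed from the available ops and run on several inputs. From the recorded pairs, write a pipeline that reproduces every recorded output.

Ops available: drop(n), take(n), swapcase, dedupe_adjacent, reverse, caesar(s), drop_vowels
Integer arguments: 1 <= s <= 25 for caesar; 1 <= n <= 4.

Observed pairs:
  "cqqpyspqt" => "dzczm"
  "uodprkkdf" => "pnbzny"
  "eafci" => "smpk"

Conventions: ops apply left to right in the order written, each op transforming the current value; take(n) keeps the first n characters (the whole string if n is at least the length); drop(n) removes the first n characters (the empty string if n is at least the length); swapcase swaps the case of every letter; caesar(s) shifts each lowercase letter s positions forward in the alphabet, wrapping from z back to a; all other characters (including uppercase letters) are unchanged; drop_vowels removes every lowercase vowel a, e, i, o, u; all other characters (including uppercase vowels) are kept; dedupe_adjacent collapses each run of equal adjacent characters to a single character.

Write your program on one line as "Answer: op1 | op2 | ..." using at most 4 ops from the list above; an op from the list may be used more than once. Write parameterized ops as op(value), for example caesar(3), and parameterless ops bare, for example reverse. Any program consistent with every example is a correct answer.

caesar(22) | reverse | caesar(14) | drop_vowels

Check, running the answer program on each example:
  "cqqpyspqt" -> "ymmluolmp" -> "pmloulmmy" -> "dazcizaam" -> "dzczm"
  "uodprkkdf" -> "qkzlnggzb" -> "bzggnlzkq" -> "pnuubznye" -> "pnbzny"
  "eafci" -> "awbye" -> "eybwa" -> "smpko" -> "smpk"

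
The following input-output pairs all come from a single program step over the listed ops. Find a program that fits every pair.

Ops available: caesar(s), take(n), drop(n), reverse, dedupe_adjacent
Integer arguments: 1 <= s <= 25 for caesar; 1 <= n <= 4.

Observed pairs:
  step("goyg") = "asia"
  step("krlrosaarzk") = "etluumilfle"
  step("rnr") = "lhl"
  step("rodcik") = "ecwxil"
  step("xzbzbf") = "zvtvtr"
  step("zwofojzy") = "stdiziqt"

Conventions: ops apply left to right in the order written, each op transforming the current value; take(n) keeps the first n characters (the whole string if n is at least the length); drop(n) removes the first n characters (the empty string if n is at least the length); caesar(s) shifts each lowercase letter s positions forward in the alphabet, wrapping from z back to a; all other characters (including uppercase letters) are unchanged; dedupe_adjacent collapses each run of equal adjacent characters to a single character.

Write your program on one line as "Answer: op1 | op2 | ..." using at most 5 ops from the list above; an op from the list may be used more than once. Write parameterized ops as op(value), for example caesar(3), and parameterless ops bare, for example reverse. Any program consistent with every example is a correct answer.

caesar(18) | caesar(22) | caesar(6) | reverse

Check, running the answer program on each example:
  "goyg" -> "ygqy" -> "ucmu" -> "aisa" -> "asia"
  "krlrosaarzk" -> "cjdjgkssjrc" -> "yfzfcgoofny" -> "elflimuulte" -> "etluumilfle"
  "rnr" -> "jfj" -> "fbf" -> "lhl" -> "lhl"
  "rodcik" -> "jgvuac" -> "fcrqwy" -> "lixwce" -> "ecwxil"
  "xzbzbf" -> "prtrtx" -> "lnpnpt" -> "rtvtvz" -> "zvtvtr"
  "zwofojzy" -> "rogxgbrq" -> "nkctcxnm" -> "tqizidts" -> "stdiziqt"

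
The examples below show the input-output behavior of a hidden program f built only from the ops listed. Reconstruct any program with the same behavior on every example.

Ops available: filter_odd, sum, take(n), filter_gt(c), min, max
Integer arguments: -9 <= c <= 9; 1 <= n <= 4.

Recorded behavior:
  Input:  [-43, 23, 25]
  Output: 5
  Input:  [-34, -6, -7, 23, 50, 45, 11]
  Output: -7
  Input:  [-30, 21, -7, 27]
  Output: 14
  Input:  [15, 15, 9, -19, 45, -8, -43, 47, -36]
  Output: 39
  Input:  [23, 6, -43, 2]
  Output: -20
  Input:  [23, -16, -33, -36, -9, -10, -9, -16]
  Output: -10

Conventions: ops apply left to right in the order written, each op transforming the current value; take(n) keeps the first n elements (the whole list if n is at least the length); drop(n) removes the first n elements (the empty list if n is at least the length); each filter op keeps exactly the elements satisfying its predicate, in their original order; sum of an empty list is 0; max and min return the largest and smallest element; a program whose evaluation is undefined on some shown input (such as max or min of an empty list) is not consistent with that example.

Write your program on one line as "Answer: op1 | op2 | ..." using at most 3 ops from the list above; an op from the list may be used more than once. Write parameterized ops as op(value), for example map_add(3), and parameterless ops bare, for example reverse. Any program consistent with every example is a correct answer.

take(3) | filter_odd | sum

Check, running the answer program on each example:
  [-43, 23, 25] -> [-43, 23, 25] -> [-43, 23, 25] -> 5
  [-34, -6, -7, 23, 50, 45, 11] -> [-34, -6, -7] -> [-7] -> -7
  [-30, 21, -7, 27] -> [-30, 21, -7] -> [21, -7] -> 14
  [15, 15, 9, -19, 45, -8, -43, 47, -36] -> [15, 15, 9] -> [15, 15, 9] -> 39
  [23, 6, -43, 2] -> [23, 6, -43] -> [23, -43] -> -20
  [23, -16, -33, -36, -9, -10, -9, -16] -> [23, -16, -33] -> [23, -33] -> -10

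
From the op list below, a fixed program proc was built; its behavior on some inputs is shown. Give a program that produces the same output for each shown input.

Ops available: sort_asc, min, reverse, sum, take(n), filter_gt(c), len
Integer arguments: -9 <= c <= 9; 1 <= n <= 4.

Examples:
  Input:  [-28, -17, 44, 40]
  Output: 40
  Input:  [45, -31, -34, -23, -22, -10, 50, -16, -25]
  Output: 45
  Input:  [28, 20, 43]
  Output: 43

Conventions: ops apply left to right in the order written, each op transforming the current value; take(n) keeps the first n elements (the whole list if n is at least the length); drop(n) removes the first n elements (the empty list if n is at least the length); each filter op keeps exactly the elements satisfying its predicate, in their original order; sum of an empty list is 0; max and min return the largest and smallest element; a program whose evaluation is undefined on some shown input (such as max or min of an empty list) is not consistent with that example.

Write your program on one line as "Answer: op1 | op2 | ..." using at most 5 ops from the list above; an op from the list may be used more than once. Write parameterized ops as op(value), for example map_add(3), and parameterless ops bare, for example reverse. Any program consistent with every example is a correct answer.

take(4) | reverse | filter_gt(4) | take(1) | sum

Check, running the answer program on each example:
  [-28, -17, 44, 40] -> [-28, -17, 44, 40] -> [40, 44, -17, -28] -> [40, 44] -> [40] -> 40
  [45, -31, -34, -23, -22, -10, 50, -16, -25] -> [45, -31, -34, -23] -> [-23, -34, -31, 45] -> [45] -> [45] -> 45
  [28, 20, 43] -> [28, 20, 43] -> [43, 20, 28] -> [43, 20, 28] -> [43] -> 43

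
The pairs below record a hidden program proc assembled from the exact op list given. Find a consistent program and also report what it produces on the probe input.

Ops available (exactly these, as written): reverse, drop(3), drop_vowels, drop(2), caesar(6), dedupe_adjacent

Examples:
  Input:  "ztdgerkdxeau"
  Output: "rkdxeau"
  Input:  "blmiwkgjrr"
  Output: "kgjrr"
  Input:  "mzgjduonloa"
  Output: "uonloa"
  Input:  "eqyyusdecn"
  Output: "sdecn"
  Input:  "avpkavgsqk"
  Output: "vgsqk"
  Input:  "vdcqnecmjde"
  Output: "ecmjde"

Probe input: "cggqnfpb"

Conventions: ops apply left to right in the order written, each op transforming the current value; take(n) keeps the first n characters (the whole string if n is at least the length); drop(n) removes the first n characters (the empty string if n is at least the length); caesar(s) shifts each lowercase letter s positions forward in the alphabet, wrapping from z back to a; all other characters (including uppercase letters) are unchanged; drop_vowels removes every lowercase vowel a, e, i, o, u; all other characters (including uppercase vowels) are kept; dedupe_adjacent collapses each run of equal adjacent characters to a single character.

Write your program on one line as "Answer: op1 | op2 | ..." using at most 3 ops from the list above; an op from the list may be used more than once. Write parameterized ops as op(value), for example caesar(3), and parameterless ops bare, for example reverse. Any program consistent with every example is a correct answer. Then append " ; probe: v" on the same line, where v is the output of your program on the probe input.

drop(3) | drop(2) ; probe: "fpb"

Check, running the answer program on each example:
  "ztdgerkdxeau" -> "gerkdxeau" -> "rkdxeau"
  "blmiwkgjrr" -> "iwkgjrr" -> "kgjrr"
  "mzgjduonloa" -> "jduonloa" -> "uonloa"
  "eqyyusdecn" -> "yusdecn" -> "sdecn"
  "avpkavgsqk" -> "kavgsqk" -> "vgsqk"
  "vdcqnecmjde" -> "qnecmjde" -> "ecmjde"
  probe: "cggqnfpb" -> "qnfpb" -> "fpb"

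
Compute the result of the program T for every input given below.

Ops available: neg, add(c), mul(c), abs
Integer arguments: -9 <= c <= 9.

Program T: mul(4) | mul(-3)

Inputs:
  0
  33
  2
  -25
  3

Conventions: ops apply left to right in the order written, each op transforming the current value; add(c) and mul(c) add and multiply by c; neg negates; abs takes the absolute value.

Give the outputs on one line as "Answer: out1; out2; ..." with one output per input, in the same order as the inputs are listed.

0; -396; -24; 300; -36

Execution, op by op:
  0 -> 0 -> 0
  33 -> 132 -> -396
  2 -> 8 -> -24
  -25 -> -100 -> 300
  3 -> 12 -> -36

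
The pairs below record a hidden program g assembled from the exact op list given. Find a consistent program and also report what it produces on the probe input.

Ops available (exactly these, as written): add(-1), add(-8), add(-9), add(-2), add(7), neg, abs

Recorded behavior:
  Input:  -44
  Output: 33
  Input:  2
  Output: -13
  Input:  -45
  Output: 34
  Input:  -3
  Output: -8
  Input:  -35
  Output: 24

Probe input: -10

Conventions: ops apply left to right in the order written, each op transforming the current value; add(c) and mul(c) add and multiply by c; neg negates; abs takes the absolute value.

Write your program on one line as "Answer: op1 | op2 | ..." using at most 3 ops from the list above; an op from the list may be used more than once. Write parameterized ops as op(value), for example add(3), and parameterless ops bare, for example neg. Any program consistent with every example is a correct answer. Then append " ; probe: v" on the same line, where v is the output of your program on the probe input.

neg | add(-9) | add(-2) ; probe: -1

Check, running the answer program on each example:
  -44 -> 44 -> 35 -> 33
  2 -> -2 -> -11 -> -13
  -45 -> 45 -> 36 -> 34
  -3 -> 3 -> -6 -> -8
  -35 -> 35 -> 26 -> 24
  probe: -10 -> 10 -> 1 -> -1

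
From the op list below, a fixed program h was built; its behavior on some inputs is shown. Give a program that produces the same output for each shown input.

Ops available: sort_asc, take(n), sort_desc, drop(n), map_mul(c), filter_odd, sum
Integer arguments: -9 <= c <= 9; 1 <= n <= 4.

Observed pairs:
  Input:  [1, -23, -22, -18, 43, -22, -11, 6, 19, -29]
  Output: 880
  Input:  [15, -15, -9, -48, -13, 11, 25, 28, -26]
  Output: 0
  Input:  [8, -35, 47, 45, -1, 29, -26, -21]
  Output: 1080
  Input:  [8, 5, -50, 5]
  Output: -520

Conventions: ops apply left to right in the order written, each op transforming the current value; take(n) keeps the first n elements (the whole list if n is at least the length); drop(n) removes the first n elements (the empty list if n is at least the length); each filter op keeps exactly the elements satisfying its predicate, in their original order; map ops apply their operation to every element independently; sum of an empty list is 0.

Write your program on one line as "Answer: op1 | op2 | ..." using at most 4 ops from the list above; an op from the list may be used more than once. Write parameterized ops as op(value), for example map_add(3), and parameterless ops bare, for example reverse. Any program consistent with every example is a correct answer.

take(2) | map_mul(-8) | map_mul(5) | sum

Check, running the answer program on each example:
  [1, -23, -22, -18, 43, -22, -11, 6, 19, -29] -> [1, -23] -> [-8, 184] -> [-40, 920] -> 880
  [15, -15, -9, -48, -13, 11, 25, 28, -26] -> [15, -15] -> [-120, 120] -> [-600, 600] -> 0
  [8, -35, 47, 45, -1, 29, -26, -21] -> [8, -35] -> [-64, 280] -> [-320, 1400] -> 1080
  [8, 5, -50, 5] -> [8, 5] -> [-64, -40] -> [-320, -200] -> -520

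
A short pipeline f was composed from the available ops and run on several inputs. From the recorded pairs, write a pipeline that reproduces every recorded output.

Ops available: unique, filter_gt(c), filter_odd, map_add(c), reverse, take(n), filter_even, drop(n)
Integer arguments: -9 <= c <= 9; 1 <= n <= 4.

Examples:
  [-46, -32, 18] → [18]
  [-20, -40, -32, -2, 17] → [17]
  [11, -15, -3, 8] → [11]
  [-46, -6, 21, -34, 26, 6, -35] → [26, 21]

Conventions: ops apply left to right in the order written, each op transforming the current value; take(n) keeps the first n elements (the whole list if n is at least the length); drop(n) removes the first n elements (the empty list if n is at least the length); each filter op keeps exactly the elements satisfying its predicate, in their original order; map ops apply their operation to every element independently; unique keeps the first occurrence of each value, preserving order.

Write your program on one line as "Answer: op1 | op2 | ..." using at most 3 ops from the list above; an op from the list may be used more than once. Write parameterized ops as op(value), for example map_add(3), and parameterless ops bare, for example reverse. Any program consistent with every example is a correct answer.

reverse | filter_gt(9)

Check, running the answer program on each example:
  [-46, -32, 18] -> [18, -32, -46] -> [18]
  [-20, -40, -32, -2, 17] -> [17, -2, -32, -40, -20] -> [17]
  [11, -15, -3, 8] -> [8, -3, -15, 11] -> [11]
  [-46, -6, 21, -34, 26, 6, -35] -> [-35, 6, 26, -34, 21, -6, -46] -> [26, 21]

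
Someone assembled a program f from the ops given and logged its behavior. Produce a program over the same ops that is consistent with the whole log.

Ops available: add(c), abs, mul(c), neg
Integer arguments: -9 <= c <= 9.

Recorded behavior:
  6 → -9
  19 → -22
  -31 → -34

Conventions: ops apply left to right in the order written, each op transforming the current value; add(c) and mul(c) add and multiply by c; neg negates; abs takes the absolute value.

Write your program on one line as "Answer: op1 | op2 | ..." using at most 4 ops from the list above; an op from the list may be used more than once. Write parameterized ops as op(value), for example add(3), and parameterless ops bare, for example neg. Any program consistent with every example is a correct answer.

abs | add(3) | neg

Check, running the answer program on each example:
  6 -> 6 -> 9 -> -9
  19 -> 19 -> 22 -> -22
  -31 -> 31 -> 34 -> -34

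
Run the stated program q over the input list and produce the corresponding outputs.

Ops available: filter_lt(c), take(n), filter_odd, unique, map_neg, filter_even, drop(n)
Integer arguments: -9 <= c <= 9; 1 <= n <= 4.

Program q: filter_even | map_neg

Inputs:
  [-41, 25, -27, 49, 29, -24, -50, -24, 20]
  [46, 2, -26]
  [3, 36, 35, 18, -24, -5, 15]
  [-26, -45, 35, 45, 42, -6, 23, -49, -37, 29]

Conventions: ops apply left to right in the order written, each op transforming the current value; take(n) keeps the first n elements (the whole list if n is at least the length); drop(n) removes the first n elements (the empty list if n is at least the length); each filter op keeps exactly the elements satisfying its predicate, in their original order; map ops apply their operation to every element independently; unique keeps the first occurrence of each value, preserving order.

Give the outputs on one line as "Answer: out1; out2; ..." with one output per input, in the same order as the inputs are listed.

[24, 50, 24, -20]; [-46, -2, 26]; [-36, -18, 24]; [26, -42, 6]

Execution, op by op:
  [-41, 25, -27, 49, 29, -24, -50, -24, 20] -> [-24, -50, -24, 20] -> [24, 50, 24, -20]
  [46, 2, -26] -> [46, 2, -26] -> [-46, -2, 26]
  [3, 36, 35, 18, -24, -5, 15] -> [36, 18, -24] -> [-36, -18, 24]
  [-26, -45, 35, 45, 42, -6, 23, -49, -37, 29] -> [-26, 42, -6] -> [26, -42, 6]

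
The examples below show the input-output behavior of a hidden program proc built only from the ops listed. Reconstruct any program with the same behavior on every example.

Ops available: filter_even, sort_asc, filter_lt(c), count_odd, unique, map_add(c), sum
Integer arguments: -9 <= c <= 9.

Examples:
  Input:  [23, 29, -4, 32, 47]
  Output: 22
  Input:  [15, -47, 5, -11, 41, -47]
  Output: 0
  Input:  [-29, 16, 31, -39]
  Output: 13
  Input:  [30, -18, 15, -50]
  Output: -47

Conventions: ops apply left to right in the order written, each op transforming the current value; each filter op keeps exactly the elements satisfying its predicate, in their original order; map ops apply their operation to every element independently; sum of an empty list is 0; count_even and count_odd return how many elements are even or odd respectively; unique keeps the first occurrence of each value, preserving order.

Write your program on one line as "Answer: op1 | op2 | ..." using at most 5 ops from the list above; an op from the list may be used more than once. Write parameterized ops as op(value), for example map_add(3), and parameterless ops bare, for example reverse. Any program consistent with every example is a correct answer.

filter_even | map_add(-3) | sort_asc | sum

Check, running the answer program on each example:
  [23, 29, -4, 32, 47] -> [-4, 32] -> [-7, 29] -> [-7, 29] -> 22
  [15, -47, 5, -11, 41, -47] -> [] -> [] -> [] -> 0
  [-29, 16, 31, -39] -> [16] -> [13] -> [13] -> 13
  [30, -18, 15, -50] -> [30, -18, -50] -> [27, -21, -53] -> [-53, -21, 27] -> -47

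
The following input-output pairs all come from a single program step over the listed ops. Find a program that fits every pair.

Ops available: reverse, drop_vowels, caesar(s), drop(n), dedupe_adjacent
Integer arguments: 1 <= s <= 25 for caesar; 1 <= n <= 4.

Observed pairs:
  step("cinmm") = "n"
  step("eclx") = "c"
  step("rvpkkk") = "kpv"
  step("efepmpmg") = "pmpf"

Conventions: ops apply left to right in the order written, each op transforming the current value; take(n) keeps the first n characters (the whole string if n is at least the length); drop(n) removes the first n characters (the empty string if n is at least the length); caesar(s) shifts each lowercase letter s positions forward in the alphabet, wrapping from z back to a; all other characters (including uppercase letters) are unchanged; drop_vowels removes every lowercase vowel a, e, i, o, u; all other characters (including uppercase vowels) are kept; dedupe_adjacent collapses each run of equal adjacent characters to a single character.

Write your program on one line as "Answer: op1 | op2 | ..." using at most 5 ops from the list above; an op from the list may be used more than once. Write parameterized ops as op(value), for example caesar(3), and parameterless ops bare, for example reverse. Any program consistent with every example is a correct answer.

drop(1) | reverse | drop_vowels | drop(2)

Check, running the answer program on each example:
  "cinmm" -> "inmm" -> "mmni" -> "mmn" -> "n"
  "eclx" -> "clx" -> "xlc" -> "xlc" -> "c"
  "rvpkkk" -> "vpkkk" -> "kkkpv" -> "kkkpv" -> "kpv"
  "efepmpmg" -> "fepmpmg" -> "gmpmpef" -> "gmpmpf" -> "pmpf"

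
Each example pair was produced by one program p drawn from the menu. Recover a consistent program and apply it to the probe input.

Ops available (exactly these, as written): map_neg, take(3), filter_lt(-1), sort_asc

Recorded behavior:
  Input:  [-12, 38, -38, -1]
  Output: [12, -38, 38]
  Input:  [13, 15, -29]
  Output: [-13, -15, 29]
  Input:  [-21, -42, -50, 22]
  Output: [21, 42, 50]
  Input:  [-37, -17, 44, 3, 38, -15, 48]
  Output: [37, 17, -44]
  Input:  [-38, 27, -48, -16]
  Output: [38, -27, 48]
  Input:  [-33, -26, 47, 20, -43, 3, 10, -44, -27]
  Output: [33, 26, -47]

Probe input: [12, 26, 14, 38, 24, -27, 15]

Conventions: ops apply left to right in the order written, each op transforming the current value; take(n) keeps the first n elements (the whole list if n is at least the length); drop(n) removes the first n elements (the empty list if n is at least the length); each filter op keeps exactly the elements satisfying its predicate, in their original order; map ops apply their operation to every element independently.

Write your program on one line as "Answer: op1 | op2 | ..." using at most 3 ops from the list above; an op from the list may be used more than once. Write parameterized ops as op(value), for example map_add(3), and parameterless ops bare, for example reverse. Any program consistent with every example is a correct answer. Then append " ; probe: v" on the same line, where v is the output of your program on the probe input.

take(3) | map_neg ; probe: [-12, -26, -14]

Check, running the answer program on each example:
  [-12, 38, -38, -1] -> [-12, 38, -38] -> [12, -38, 38]
  [13, 15, -29] -> [13, 15, -29] -> [-13, -15, 29]
  [-21, -42, -50, 22] -> [-21, -42, -50] -> [21, 42, 50]
  [-37, -17, 44, 3, 38, -15, 48] -> [-37, -17, 44] -> [37, 17, -44]
  [-38, 27, -48, -16] -> [-38, 27, -48] -> [38, -27, 48]
  [-33, -26, 47, 20, -43, 3, 10, -44, -27] -> [-33, -26, 47] -> [33, 26, -47]
  probe: [12, 26, 14, 38, 24, -27, 15] -> [12, 26, 14] -> [-12, -26, -14]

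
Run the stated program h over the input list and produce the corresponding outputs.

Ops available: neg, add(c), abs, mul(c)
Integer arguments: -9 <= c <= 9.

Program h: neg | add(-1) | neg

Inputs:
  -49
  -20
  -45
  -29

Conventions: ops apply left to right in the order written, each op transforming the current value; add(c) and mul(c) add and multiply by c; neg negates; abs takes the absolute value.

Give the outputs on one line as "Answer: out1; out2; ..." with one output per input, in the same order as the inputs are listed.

Execution, op by op:
  -49 -> 49 -> 48 -> -48
  -20 -> 20 -> 19 -> -19
  -45 -> 45 -> 44 -> -44
  -29 -> 29 -> 28 -> -28

-48; -19; -44; -28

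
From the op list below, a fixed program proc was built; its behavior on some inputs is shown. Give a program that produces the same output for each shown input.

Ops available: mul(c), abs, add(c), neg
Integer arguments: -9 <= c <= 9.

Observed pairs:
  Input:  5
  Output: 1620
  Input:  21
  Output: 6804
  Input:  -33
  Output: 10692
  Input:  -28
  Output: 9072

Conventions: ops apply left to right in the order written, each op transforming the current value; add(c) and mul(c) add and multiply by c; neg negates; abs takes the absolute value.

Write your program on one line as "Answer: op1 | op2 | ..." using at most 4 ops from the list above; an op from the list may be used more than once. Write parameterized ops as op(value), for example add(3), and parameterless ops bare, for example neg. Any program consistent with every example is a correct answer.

mul(9) | mul(6) | mul(6) | abs

Check, running the answer program on each example:
  5 -> 45 -> 270 -> 1620 -> 1620
  21 -> 189 -> 1134 -> 6804 -> 6804
  -33 -> -297 -> -1782 -> -10692 -> 10692
  -28 -> -252 -> -1512 -> -9072 -> 9072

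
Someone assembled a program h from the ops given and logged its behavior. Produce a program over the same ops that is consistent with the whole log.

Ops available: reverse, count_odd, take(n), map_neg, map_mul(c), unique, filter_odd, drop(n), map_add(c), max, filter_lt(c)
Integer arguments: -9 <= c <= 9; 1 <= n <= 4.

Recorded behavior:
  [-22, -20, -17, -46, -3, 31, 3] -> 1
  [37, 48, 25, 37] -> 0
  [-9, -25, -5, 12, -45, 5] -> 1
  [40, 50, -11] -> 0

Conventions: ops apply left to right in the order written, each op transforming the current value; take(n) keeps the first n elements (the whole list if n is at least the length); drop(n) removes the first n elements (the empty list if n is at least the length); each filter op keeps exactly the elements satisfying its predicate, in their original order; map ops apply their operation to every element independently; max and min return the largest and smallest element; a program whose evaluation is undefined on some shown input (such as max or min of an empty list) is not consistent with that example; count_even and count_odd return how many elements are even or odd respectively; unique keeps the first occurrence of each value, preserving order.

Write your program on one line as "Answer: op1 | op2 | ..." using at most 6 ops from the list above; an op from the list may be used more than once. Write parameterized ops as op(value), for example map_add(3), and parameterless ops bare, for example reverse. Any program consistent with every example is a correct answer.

reverse | filter_lt(6) | map_neg | filter_lt(2) | count_odd

Check, running the answer program on each example:
  [-22, -20, -17, -46, -3, 31, 3] -> [3, 31, -3, -46, -17, -20, -22] -> [3, -3, -46, -17, -20, -22] -> [-3, 3, 46, 17, 20, 22] -> [-3] -> 1
  [37, 48, 25, 37] -> [37, 25, 48, 37] -> [] -> [] -> [] -> 0
  [-9, -25, -5, 12, -45, 5] -> [5, -45, 12, -5, -25, -9] -> [5, -45, -5, -25, -9] -> [-5, 45, 5, 25, 9] -> [-5] -> 1
  [40, 50, -11] -> [-11, 50, 40] -> [-11] -> [11] -> [] -> 0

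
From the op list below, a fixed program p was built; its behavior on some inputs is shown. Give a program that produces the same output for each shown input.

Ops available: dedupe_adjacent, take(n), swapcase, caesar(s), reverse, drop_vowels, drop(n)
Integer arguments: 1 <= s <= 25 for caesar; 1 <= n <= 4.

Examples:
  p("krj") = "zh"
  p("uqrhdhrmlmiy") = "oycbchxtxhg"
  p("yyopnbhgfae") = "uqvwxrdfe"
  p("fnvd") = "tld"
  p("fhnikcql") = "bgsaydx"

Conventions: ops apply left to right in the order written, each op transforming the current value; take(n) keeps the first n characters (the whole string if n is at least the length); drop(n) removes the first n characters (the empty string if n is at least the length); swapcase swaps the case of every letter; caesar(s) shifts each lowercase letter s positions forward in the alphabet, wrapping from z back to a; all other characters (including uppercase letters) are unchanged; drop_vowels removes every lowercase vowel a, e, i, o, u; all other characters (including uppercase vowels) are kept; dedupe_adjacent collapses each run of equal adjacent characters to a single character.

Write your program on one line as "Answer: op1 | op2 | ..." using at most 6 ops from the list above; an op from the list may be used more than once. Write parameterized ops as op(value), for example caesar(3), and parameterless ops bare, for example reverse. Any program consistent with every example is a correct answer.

dedupe_adjacent | drop(1) | caesar(16) | swapcase | reverse | swapcase

Check, running the answer program on each example:
  "krj" -> "krj" -> "rj" -> "hz" -> "HZ" -> "ZH" -> "zh"
  "uqrhdhrmlmiy" -> "uqrhdhrmlmiy" -> "qrhdhrmlmiy" -> "ghxtxhcbcyo" -> "GHXTXHCBCYO" -> "OYCBCHXTXHG" -> "oycbchxtxhg"
  "yyopnbhgfae" -> "yopnbhgfae" -> "opnbhgfae" -> "efdrxwvqu" -> "EFDRXWVQU" -> "UQVWXRDFE" -> "uqvwxrdfe"
  "fnvd" -> "fnvd" -> "nvd" -> "dlt" -> "DLT" -> "TLD" -> "tld"
  "fhnikcql" -> "fhnikcql" -> "hnikcql" -> "xdyasgb" -> "XDYASGB" -> "BGSAYDX" -> "bgsaydx"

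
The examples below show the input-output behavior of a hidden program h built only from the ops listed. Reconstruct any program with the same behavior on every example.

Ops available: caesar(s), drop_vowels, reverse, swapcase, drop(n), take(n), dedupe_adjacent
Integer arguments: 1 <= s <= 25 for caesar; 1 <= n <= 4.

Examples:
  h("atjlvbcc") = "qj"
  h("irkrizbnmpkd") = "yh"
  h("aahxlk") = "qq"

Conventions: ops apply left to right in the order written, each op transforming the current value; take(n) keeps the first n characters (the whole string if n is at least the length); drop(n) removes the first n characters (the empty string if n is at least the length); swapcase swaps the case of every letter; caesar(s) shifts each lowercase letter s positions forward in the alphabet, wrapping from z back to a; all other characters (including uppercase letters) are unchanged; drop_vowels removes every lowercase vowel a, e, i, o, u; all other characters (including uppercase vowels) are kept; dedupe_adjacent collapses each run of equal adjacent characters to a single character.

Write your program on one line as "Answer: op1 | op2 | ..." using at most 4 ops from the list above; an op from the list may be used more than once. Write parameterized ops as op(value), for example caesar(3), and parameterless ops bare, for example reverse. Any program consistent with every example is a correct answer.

take(3) | take(2) | caesar(16)

Check, running the answer program on each example:
  "atjlvbcc" -> "atj" -> "at" -> "qj"
  "irkrizbnmpkd" -> "irk" -> "ir" -> "yh"
  "aahxlk" -> "aah" -> "aa" -> "qq"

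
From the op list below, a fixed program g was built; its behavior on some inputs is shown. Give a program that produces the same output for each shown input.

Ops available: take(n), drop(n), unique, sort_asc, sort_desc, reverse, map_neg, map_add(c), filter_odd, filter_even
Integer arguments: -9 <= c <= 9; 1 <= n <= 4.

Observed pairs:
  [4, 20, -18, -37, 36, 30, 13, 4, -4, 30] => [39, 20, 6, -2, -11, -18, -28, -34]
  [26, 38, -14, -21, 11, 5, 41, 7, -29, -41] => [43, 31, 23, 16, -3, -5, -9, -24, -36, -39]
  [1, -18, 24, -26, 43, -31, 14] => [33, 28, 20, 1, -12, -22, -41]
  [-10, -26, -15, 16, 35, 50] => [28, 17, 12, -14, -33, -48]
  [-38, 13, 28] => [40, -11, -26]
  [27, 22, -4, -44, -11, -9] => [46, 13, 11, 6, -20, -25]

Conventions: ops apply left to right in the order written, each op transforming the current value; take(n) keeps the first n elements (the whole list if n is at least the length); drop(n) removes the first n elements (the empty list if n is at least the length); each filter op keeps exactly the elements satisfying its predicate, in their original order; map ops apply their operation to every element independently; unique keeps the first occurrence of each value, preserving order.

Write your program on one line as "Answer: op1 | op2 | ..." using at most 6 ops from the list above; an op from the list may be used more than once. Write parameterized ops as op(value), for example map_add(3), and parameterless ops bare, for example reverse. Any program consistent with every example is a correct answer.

unique | map_add(-2) | reverse | map_neg | sort_asc | sort_desc

Check, running the answer program on each example:
  [4, 20, -18, -37, 36, 30, 13, 4, -4, 30] -> [4, 20, -18, -37, 36, 30, 13, -4] -> [2, 18, -20, -39, 34, 28, 11, -6] -> [-6, 11, 28, 34, -39, -20, 18, 2] -> [6, -11, -28, -34, 39, 20, -18, -2] -> [-34, -28, -18, -11, -2, 6, 20, 39] -> [39, 20, 6, -2, -11, -18, -28, -34]
  [26, 38, -14, -21, 11, 5, 41, 7, -29, -41] -> [26, 38, -14, -21, 11, 5, 41, 7, -29, -41] -> [24, 36, -16, -23, 9, 3, 39, 5, -31, -43] -> [-43, -31, 5, 39, 3, 9, -23, -16, 36, 24] -> [43, 31, -5, -39, -3, -9, 23, 16, -36, -24] -> [-39, -36, -24, -9, -5, -3, 16, 23, 31, 43] -> [43, 31, 23, 16, -3, -5, -9, -24, -36, -39]
  [1, -18, 24, -26, 43, -31, 14] -> [1, -18, 24, -26, 43, -31, 14] -> [-1, -20, 22, -28, 41, -33, 12] -> [12, -33, 41, -28, 22, -20, -1] -> [-12, 33, -41, 28, -22, 20, 1] -> [-41, -22, -12, 1, 20, 28, 33] -> [33, 28, 20, 1, -12, -22, -41]
  [-10, -26, -15, 16, 35, 50] -> [-10, -26, -15, 16, 35, 50] -> [-12, -28, -17, 14, 33, 48] -> [48, 33, 14, -17, -28, -12] -> [-48, -33, -14, 17, 28, 12] -> [-48, -33, -14, 12, 17, 28] -> [28, 17, 12, -14, -33, -48]
  [-38, 13, 28] -> [-38, 13, 28] -> [-40, 11, 26] -> [26, 11, -40] -> [-26, -11, 40] -> [-26, -11, 40] -> [40, -11, -26]
  [27, 22, -4, -44, -11, -9] -> [27, 22, -4, -44, -11, -9] -> [25, 20, -6, -46, -13, -11] -> [-11, -13, -46, -6, 20, 25] -> [11, 13, 46, 6, -20, -25] -> [-25, -20, 6, 11, 13, 46] -> [46, 13, 11, 6, -20, -25]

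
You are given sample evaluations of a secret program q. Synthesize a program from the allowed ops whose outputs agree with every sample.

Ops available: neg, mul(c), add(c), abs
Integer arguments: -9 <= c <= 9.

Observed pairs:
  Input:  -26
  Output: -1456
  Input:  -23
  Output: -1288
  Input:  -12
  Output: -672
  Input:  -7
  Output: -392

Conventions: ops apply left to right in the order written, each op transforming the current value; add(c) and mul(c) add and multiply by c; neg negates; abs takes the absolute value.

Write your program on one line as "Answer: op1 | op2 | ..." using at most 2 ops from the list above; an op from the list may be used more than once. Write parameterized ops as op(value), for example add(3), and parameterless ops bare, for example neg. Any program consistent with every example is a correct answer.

mul(7) | mul(8)

Check, running the answer program on each example:
  -26 -> -182 -> -1456
  -23 -> -161 -> -1288
  -12 -> -84 -> -672
  -7 -> -49 -> -392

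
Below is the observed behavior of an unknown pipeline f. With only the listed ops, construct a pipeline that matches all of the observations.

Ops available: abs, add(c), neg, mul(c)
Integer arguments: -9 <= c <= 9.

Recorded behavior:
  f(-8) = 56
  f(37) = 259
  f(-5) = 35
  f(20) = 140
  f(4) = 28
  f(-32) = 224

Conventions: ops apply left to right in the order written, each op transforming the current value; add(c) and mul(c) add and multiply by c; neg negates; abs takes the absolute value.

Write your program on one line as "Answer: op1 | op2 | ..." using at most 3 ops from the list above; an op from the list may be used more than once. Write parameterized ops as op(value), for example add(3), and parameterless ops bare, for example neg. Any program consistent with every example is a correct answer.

abs | neg | mul(-7)

Check, running the answer program on each example:
  -8 -> 8 -> -8 -> 56
  37 -> 37 -> -37 -> 259
  -5 -> 5 -> -5 -> 35
  20 -> 20 -> -20 -> 140
  4 -> 4 -> -4 -> 28
  -32 -> 32 -> -32 -> 224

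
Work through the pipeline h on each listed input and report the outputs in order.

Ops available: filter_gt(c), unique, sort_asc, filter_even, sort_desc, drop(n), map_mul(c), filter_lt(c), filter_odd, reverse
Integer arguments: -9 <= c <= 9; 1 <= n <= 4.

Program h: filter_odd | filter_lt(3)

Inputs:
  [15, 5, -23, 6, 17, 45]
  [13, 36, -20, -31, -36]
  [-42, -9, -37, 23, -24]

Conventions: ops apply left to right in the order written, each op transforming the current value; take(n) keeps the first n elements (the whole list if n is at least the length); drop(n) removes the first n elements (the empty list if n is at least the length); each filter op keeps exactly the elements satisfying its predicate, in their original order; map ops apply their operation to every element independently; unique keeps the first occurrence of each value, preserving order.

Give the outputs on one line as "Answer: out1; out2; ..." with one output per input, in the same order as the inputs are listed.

[-23]; [-31]; [-9, -37]

Execution, op by op:
  [15, 5, -23, 6, 17, 45] -> [15, 5, -23, 17, 45] -> [-23]
  [13, 36, -20, -31, -36] -> [13, -31] -> [-31]
  [-42, -9, -37, 23, -24] -> [-9, -37, 23] -> [-9, -37]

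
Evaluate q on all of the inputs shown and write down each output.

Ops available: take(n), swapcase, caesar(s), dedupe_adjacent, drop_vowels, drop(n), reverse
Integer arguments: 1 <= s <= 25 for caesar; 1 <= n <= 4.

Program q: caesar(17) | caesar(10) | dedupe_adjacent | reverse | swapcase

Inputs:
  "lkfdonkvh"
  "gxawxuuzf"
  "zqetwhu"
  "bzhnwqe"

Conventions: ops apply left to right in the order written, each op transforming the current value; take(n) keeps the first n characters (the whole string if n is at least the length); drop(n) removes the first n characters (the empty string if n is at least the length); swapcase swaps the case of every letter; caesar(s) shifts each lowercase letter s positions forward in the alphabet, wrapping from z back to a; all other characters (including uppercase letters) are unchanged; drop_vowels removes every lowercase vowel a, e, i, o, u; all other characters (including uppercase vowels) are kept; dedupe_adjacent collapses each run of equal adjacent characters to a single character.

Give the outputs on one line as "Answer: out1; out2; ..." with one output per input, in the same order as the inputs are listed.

"IWLOPEGLM"; "GAVYXBYH"; "VIXUFRA"; "FRXOIAC"

Execution, op by op:
  "lkfdonkvh" -> "cbwufebmy" -> "mlgepolwi" -> "mlgepolwi" -> "iwlopeglm" -> "IWLOPEGLM"
  "gxawxuuzf" -> "xornollqw" -> "hybxyvvag" -> "hybxyvag" -> "gavyxbyh" -> "GAVYXBYH"
  "zqetwhu" -> "qhvknyl" -> "arfuxiv" -> "arfuxiv" -> "vixufra" -> "VIXUFRA"
  "bzhnwqe" -> "sqyenhv" -> "caioxrf" -> "caioxrf" -> "frxoiac" -> "FRXOIAC"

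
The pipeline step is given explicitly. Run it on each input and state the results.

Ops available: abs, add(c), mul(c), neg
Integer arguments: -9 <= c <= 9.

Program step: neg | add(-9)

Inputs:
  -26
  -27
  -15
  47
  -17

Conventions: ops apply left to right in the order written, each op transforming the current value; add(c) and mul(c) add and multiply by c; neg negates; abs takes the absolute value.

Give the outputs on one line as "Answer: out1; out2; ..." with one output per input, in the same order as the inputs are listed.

Execution, op by op:
  -26 -> 26 -> 17
  -27 -> 27 -> 18
  -15 -> 15 -> 6
  47 -> -47 -> -56
  -17 -> 17 -> 8

17; 18; 6; -56; 8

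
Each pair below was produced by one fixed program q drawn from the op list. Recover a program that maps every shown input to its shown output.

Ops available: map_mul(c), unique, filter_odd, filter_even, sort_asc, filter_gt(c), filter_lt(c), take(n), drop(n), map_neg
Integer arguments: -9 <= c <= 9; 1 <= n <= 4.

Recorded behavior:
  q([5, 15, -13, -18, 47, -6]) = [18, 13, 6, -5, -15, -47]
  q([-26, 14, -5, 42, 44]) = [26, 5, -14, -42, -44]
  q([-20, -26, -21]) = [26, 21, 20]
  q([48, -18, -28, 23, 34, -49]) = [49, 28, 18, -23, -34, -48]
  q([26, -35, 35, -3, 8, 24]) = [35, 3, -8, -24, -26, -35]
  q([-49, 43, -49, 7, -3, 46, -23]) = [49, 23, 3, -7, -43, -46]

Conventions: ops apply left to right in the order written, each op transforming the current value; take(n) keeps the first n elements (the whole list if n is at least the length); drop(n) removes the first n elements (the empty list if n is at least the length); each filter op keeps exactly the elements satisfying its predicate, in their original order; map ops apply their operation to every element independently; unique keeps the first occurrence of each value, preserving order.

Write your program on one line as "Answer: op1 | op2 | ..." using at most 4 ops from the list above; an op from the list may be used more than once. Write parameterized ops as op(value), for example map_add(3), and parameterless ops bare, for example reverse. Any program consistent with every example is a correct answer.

unique | sort_asc | map_neg

Check, running the answer program on each example:
  [5, 15, -13, -18, 47, -6] -> [5, 15, -13, -18, 47, -6] -> [-18, -13, -6, 5, 15, 47] -> [18, 13, 6, -5, -15, -47]
  [-26, 14, -5, 42, 44] -> [-26, 14, -5, 42, 44] -> [-26, -5, 14, 42, 44] -> [26, 5, -14, -42, -44]
  [-20, -26, -21] -> [-20, -26, -21] -> [-26, -21, -20] -> [26, 21, 20]
  [48, -18, -28, 23, 34, -49] -> [48, -18, -28, 23, 34, -49] -> [-49, -28, -18, 23, 34, 48] -> [49, 28, 18, -23, -34, -48]
  [26, -35, 35, -3, 8, 24] -> [26, -35, 35, -3, 8, 24] -> [-35, -3, 8, 24, 26, 35] -> [35, 3, -8, -24, -26, -35]
  [-49, 43, -49, 7, -3, 46, -23] -> [-49, 43, 7, -3, 46, -23] -> [-49, -23, -3, 7, 43, 46] -> [49, 23, 3, -7, -43, -46]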